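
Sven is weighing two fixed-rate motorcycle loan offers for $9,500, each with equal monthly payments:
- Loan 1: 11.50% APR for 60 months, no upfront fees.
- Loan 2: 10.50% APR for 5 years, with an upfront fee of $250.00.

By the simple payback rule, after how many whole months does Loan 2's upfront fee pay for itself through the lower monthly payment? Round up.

Loan 1: monthly rate = 11.5%/12 = 0.0095833; payment = 9,500 × 0.0095833 / (1 − (1+0.0095833)^−60) = $208.93.
Loan 2: monthly rate = 10.5%/12 = 0.0087500; payment = 9,500 × 0.0087500 / (1 − (1+0.0087500)^−60) = $204.19.
Monthly savings = $208.93 − $204.19 = $4.74.
Break-even = $250.00 / $4.74 = 52.74 → 53 months.

53 months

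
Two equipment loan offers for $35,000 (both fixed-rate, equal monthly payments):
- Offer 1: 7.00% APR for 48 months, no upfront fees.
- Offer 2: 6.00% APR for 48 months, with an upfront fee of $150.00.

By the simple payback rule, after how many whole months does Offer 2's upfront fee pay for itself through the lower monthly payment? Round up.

Offer 1: at 7.00% the monthly rate is 0.0058333, so the payment is 35,000 × 0.0058333 / (1 − 1.0058333^−48) = $838.12.
Offer 2: monthly rate = 6%/12 = 0.0050000; payment = 35,000 × 0.0050000 / (1 − (1+0.0050000)^−48) = $821.98.
Monthly savings = $838.12 − $821.98 = $16.14.
Break-even = $150.00 / $16.14 = 9.29 → 10 months.

10 months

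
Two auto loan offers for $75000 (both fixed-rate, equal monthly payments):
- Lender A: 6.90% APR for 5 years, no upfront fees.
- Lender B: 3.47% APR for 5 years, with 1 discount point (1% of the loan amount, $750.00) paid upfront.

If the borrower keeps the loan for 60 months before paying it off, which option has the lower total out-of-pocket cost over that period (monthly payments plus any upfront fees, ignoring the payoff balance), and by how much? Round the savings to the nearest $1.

Lender A: monthly rate = 6.9%/12 = 0.0057500; payment = 75,000 × 0.0057500 / (1 − (1+0.0057500)^−60) = $1,481.55.
Lender B: monthly rate = 3.47%/12 = 0.0028917; payment = 75,000 × 0.0028917 / (1 − (1+0.0028917)^−60) = $1,363.37.
Over 60 months: Lender A costs 60 × $1,481.55 = $88,893.00; Lender B costs 60 × $1,363.37 + $750.00 = $82,552.20.
Lender B is cheaper by $88,893.00 − $82,552.20 = $6,340.80.

Lender B by $6,341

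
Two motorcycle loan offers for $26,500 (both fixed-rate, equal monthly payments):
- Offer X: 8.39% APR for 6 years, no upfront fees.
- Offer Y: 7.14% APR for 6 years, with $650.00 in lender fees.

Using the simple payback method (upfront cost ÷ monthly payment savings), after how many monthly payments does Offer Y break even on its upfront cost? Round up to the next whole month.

41 months

Offer X: monthly rate = 8.39%/12 = 0.0069917; payment = 26,500 × 0.0069917 / (1 − (1+0.0069917)^−72) = $469.69.
Offer Y: at 7.14% the monthly rate is 0.0059500, so the payment is 26,500 × 0.0059500 / (1 − 1.0059500^−72) = $453.58.
Monthly savings = $469.69 − $453.58 = $16.11.
Break-even = $650.00 / $16.11 = 40.35 → 41 months.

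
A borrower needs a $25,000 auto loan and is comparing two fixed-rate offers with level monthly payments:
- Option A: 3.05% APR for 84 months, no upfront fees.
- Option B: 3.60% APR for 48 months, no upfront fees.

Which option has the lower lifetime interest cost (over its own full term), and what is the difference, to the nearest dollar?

Option B by $915

Option A: at 3.05% the monthly rate is 0.0025417, so the payment is 25,000 × 0.0025417 / (1 − 1.0025417^−84) = $330.90.
Total interest on Option A = 84 × $330.90 − $25,000 = $2,795.60.
Option B: monthly rate = 3.6%/12 = 0.0030000; payment = 25,000 × 0.0030000 / (1 − (1+0.0030000)^−48) = $560.01.
Total interest on Option B = 48 × $560.01 − $25,000 = $1,880.48.
Option B is lower by $915.12.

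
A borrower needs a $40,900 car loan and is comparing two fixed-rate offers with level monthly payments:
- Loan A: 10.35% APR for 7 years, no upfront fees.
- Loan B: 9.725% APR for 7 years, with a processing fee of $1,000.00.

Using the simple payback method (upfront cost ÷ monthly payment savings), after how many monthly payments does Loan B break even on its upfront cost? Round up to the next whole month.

76 months

Loan A: at 10.35% the monthly rate is 0.0086250, so the payment is 40,900 × 0.0086250 / (1 − 1.0086250^−84) = $686.41.
Loan B: monthly rate = 9.725%/12 = 0.0081042; payment = 40,900 × 0.0081042 / (1 − (1+0.0081042)^−84) = $673.19.
Monthly savings = $686.41 − $673.19 = $13.22.
Break-even = $1,000.00 / $13.22 = 75.64 → 76 months.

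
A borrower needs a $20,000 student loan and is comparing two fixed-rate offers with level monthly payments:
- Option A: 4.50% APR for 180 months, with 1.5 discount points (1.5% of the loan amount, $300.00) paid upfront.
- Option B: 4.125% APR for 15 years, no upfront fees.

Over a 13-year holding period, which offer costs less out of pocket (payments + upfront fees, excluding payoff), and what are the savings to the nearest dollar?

Option B by $894

Option A: at 4.50% the monthly rate is 0.0037500, so the payment is 20,000 × 0.0037500 / (1 − 1.0037500^−180) = $153.00.
Option B: at 4.125% the monthly rate is 0.0034375, so the payment is 20,000 × 0.0034375 / (1 − 1.0034375^−180) = $149.19.
Over 156 months: Option A costs 156 × $153.00 + $300.00 = $24,168.00; Option B costs 156 × $149.19 = $23,273.64.
Option B is cheaper by $24,168.00 − $23,273.64 = $894.36.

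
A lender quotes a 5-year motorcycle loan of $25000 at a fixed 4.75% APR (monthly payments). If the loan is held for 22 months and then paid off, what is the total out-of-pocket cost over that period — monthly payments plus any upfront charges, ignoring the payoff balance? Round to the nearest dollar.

Monthly rate = 4.75%/12 = 0.0039583; payment = 25,000 × 0.0039583 / (1 − (1+0.0039583)^−60) = $468.92.
Total outlay = 22 × $468.92 = $10,316.24.

$10,316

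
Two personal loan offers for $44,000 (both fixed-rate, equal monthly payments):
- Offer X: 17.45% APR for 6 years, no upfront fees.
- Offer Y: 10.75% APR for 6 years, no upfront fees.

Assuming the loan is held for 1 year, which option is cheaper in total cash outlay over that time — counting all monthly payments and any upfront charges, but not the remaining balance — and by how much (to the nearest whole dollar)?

Offer X: at 17.45% the monthly rate is 0.0145417, so the payment is 44,000 × 0.0145417 / (1 − 1.0145417^−72) = $989.91.
Offer Y: monthly rate = 10.75%/12 = 0.0089583; payment = 44,000 × 0.0089583 / (1 − (1+0.0089583)^−72) = $831.88.
Over 12 months: Offer X costs 12 × $989.91 = $11,878.92; Offer Y costs 12 × $831.88 = $9,982.56.
Offer Y is cheaper by $11,878.92 − $9,982.56 = $1,896.36.

Offer Y by $1,896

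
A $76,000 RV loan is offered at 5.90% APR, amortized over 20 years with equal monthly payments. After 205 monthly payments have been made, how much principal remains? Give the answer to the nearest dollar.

$17,328

With monthly rate i = 5.9%/12 = 0.0049167, the balance after k of n payments is P · [(1+i)^n − (1+i)^k] / [(1+i)^n − 1].
(1+0.0049167)^240 = 3.24497823 and (1+0.0049167)^205 = 2.73312861, so the balance is 76,000 × (3.24497823 − 2.73312861) / (3.24497823 − 1) = $17,327.82.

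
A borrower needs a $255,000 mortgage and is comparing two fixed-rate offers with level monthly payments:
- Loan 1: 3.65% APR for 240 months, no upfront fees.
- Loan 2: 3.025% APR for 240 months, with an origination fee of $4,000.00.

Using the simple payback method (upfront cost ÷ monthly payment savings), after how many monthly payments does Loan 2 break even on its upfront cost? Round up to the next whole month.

Loan 1: monthly rate = 3.65%/12 = 0.0030417; payment = 255,000 × 0.0030417 / (1 − (1+0.0030417)^−240) = $1,498.63.
Loan 2: at 3.025% the monthly rate is 0.0025208, so the payment is 255,000 × 0.0025208 / (1 − 1.0025208^−240) = $1,417.42.
Monthly savings = $1,498.63 − $1,417.42 = $81.21.
Break-even = $4,000.00 / $81.21 = 49.26 → 50 months.

50 months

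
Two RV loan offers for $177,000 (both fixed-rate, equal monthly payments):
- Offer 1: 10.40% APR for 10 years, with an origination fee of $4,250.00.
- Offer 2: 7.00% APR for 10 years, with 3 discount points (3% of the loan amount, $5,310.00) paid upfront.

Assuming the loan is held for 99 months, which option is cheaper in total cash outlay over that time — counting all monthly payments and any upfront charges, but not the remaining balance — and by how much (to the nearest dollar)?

Offer 1: monthly rate = 10.4%/12 = 0.0086667; payment = 177,000 × 0.0086667 / (1 − (1+0.0086667)^−120) = $2,378.45.
Offer 2: at 7.00% the monthly rate is 0.0058333, so the payment is 177,000 × 0.0058333 / (1 − 1.0058333^−120) = $2,055.12.
Over 99 months: Offer 1 costs 99 × $2,378.45 + $4,250.00 = $239,716.55; Offer 2 costs 99 × $2,055.12 + $5,310.00 = $208,766.88.
Offer 2 is cheaper by $239,716.55 − $208,766.88 = $30,949.67.

Offer 2 by $30,950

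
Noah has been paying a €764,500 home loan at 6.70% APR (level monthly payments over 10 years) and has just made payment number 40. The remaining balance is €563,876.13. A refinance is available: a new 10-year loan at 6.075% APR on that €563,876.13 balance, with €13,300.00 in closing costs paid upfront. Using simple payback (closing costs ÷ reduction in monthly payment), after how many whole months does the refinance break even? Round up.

6 months

Current payment = 764,500 × 6.7%/12 / (1 − (1+0.0055833)^−120) = €8,758.74.
Refinanced payment = 563,876.13 × 0.0050625 / (1 − (1+0.0050625)^−120) = €6,281.44.
Monthly savings = €8,758.74 − €6,281.44 = €2,477.30.
Break-even = €13,300.00 / €2,477.30 = 5.37 → 6 months.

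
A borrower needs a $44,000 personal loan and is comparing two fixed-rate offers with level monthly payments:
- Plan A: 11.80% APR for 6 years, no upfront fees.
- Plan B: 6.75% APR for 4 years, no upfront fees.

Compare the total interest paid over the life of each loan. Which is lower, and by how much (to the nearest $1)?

Plan A: at 11.80% the monthly rate is 0.0098333, so the payment is 44,000 × 0.0098333 / (1 − 1.0098333^−72) = $855.64.
Total interest on Plan A = 72 × $855.64 − $44,000 = $17,606.08.
Plan B: monthly rate = 6.75%/12 = 0.0056250; payment = 44,000 × 0.0056250 / (1 − (1+0.0056250)^−48) = $1,048.54.
Total interest on Plan B = 48 × $1,048.54 − $44,000 = $6,329.92.
Plan B is lower by $11,276.16.

Plan B by $11,276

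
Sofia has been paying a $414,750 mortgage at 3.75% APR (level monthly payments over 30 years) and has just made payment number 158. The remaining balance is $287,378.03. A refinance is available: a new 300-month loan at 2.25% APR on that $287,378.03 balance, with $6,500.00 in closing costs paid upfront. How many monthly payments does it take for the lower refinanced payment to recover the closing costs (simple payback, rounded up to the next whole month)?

10 months

Current payment = 414,750 × 3.75%/12 / (1 − (1+0.0031250)^−360) = $1,920.77.
Refinanced payment = 287,378.03 × 0.0018750 / (1 − (1+0.0018750)^−300) = $1,253.34.
Monthly savings = $1,920.77 − $1,253.34 = $667.43.
Break-even = $6,500.00 / $667.43 = 9.74 → 10 months.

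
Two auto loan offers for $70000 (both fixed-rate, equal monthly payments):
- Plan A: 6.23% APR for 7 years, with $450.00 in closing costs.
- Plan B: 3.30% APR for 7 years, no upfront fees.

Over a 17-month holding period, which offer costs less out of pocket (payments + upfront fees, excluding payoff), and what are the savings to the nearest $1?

Plan B by $2,080

Plan A: at 6.23% the monthly rate is 0.0051917, so the payment is 70,000 × 0.0051917 / (1 − 1.0051917^−84) = $1,030.33.
Plan B: at 3.30% the monthly rate is 0.0027500, so the payment is 70,000 × 0.0027500 / (1 − 1.0027500^−84) = $934.43.
Over 17 months: Plan A costs 17 × $1,030.33 + $450.00 = $17,965.61; Plan B costs 17 × $934.43 = $15,885.31.
Plan B is cheaper by $17,965.61 − $15,885.31 = $2,080.30.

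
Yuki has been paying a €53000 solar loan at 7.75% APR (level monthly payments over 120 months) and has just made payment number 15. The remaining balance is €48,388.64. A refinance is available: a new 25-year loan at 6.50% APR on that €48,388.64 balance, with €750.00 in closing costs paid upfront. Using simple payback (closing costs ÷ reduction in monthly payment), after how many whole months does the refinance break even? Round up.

3 months

Current payment = 53,000 × 7.75%/12 / (1 − (1+0.0064583)^−120) = €636.06.
Refinanced payment = 48,388.64 × 0.0054167 / (1 − (1+0.0054167)^−300) = €326.72.
Monthly savings = €636.06 − €326.72 = €309.34.
Break-even = €750.00 / €309.34 = 2.42 → 3 months.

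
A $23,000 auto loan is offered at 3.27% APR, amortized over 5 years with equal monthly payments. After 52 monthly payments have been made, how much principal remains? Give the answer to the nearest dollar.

With monthly rate i = 3.27%/12 = 0.0027250, the balance after k of n payments is P · [(1+i)^n − (1+i)^k] / [(1+i)^n − 1].
(1+0.0027250)^60 = 1.17736352 and (1+0.0027250)^52 = 1.15200890, so the balance is 23,000 × (1.17736352 − 1.15200890) / (1.17736352 − 1) = $3,287.92.

$3,288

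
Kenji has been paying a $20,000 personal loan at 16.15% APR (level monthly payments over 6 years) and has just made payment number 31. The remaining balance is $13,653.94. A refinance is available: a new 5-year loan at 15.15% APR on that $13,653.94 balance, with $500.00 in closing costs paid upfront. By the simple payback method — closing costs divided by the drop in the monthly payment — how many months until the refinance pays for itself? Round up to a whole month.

5 months

Current payment = 20,000 × 16.15%/12 / (1 − (1+0.0134583)^−72) = $435.49.
Refinanced payment = 13,653.94 × 0.0126250 / (1 − (1+0.0126250)^−60) = $325.90.
Monthly savings = $435.49 − $325.90 = $109.59.
Break-even = $500.00 / $109.59 = 4.56 → 5 months.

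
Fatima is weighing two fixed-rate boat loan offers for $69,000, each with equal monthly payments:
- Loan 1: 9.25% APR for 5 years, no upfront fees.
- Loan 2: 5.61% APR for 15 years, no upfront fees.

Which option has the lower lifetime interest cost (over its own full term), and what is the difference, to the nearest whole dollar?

Loan 1 by $15,765

Loan 1: monthly rate = 9.25%/12 = 0.0077083; payment = 69,000 × 0.0077083 / (1 − (1+0.0077083)^−60) = $1,440.71.
Total interest on Loan 1 = 60 × $1,440.71 − $69,000 = $17,442.60.
Loan 2: at 5.61% the monthly rate is 0.0046750, so the payment is 69,000 × 0.0046750 / (1 − 1.0046750^−180) = $567.82.
Total interest on Loan 2 = 180 × $567.82 − $69,000 = $33,207.60.
Loan 1 is lower by $15,765.00.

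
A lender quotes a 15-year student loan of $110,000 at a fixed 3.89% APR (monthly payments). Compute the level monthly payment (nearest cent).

Monthly rate = 3.89%/12 = 0.0032417; payment = 110,000 × 0.0032417 / (1 − (1+0.0032417)^−180) = $807.61.

$807.61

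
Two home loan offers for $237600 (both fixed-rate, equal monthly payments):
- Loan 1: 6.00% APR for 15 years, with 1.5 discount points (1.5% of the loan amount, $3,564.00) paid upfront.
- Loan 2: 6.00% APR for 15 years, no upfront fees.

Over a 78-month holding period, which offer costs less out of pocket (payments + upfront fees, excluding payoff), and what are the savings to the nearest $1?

Loan 1: monthly rate = 6%/12 = 0.0050000; payment = 237,600 × 0.0050000 / (1 − (1+0.0050000)^−180) = $2,005.00.
Loan 2: at 6.00% the monthly rate is 0.0050000, so the payment is 237,600 × 0.0050000 / (1 − 1.0050000^−180) = $2,005.00.
Over 78 months: Loan 1 costs 78 × $2,005.00 + $3,564.00 = $159,954.00; Loan 2 costs 78 × $2,005.00 = $156,390.00.
Loan 2 is cheaper by $159,954.00 − $156,390.00 = $3,564.00.

Loan 2 by $3,564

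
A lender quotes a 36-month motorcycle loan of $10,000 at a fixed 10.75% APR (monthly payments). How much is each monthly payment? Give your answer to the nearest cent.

$326.20

Monthly rate = 10.75%/12 = 0.0089583; payment = 10,000 × 0.0089583 / (1 − (1+0.0089583)^−36) = $326.20.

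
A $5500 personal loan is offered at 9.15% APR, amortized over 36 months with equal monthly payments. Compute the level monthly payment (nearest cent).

At 9.15% the monthly rate is 0.0076250, so the payment is 5,500 × 0.0076250 / (1 − 1.0076250^−36) = $175.28.

$175.28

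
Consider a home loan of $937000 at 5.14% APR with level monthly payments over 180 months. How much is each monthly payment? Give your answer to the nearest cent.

Monthly rate = 5.14%/12 = 0.0042833; payment = 937,000 × 0.0042833 / (1 − (1+0.0042833)^−180) = $7,478.25.

$7,478.25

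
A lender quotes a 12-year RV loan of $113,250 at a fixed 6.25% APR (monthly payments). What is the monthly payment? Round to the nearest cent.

$1,119.86

Monthly rate = 6.25%/12 = 0.0052083; payment = 113,250 × 0.0052083 / (1 − (1+0.0052083)^−144) = $1,119.86.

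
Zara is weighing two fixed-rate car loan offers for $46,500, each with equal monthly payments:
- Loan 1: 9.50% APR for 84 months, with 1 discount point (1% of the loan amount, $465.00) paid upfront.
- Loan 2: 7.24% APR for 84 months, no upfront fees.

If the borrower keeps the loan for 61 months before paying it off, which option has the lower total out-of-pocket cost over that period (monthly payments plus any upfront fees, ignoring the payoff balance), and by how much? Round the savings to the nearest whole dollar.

Loan 1: monthly rate = 9.5%/12 = 0.0079167; payment = 46,500 × 0.0079167 / (1 − (1+0.0079167)^−84) = $760.00.
Loan 2: monthly rate = 7.24%/12 = 0.0060333; payment = 46,500 × 0.0060333 / (1 − (1+0.0060333)^−84) = $707.28.
Over 61 months: Loan 1 costs 61 × $760.00 + $465.00 = $46,825.00; Loan 2 costs 61 × $707.28 = $43,144.08.
Loan 2 is cheaper by $46,825.00 − $43,144.08 = $3,680.92.

Loan 2 by $3,681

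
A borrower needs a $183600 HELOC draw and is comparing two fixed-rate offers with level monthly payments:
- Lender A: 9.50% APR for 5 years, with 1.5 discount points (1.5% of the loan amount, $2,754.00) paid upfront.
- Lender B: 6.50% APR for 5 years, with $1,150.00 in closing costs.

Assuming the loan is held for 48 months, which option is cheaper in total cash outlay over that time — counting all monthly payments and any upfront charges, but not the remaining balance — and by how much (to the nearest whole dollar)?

Lender B by $14,257

Lender A: monthly rate = 9.5%/12 = 0.0079167; payment = 183,600 × 0.0079167 / (1 − (1+0.0079167)^−60) = $3,855.94.
Lender B: monthly rate = 6.5%/12 = 0.0054167; payment = 183,600 × 0.0054167 / (1 − (1+0.0054167)^−60) = $3,592.34.
Over 48 months: Lender A costs 48 × $3,855.94 + $2,754.00 = $187,839.12; Lender B costs 48 × $3,592.34 + $1,150.00 = $173,582.32.
Lender B is cheaper by $187,839.12 − $173,582.32 = $14,256.80.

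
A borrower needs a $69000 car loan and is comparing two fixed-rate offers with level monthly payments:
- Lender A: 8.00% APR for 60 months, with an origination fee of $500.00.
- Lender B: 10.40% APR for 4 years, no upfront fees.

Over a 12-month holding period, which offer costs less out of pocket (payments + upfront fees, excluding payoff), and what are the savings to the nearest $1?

Lender A by $3,871

Lender A: monthly rate = 8%/12 = 0.0066667; payment = 69,000 × 0.0066667 / (1 − (1+0.0066667)^−60) = $1,399.07.
Lender B: monthly rate = 10.4%/12 = 0.0086667; payment = 69,000 × 0.0086667 / (1 − (1+0.0086667)^−48) = $1,763.30.
Over 12 months: Lender A costs 12 × $1,399.07 + $500.00 = $17,288.84; Lender B costs 12 × $1,763.30 = $21,159.60.
Lender A is cheaper by $21,159.60 − $17,288.84 = $3,870.76.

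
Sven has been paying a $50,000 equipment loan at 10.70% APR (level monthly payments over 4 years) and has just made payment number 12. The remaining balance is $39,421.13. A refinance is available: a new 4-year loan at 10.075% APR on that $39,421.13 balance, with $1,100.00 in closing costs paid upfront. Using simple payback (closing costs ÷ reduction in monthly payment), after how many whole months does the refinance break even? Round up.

4 months

Current payment = 50,000 × 10.7%/12 / (1 − (1+0.0089167)^−48) = $1,285.00.
Refinanced payment = 39,421.13 × 0.0083958 / (1 − (1+0.0083958)^−48) = $1,001.24.
Monthly savings = $1,285.00 − $1,001.24 = $283.76.
Break-even = $1,100.00 / $283.76 = 3.88 → 4 months.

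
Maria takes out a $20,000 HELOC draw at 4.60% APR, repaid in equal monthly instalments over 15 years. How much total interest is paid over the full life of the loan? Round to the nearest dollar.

$7,724

Monthly rate = 4.6%/12 = 0.0038333; payment = 20,000 × 0.0038333 / (1 − (1+0.0038333)^−180) = $154.02.
Total paid = 180 × $154.02 = $27,723.60; interest = $27,723.60 − $20,000 = $7,723.60.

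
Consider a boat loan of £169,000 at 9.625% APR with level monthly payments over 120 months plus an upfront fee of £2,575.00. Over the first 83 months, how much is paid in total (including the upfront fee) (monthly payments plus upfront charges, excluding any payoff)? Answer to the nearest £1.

At 9.625% the monthly rate is 0.0080208, so the payment is 169,000 × 0.0080208 / (1 − 1.0080208^−120) = £2,198.40.
Total outlay = 83 × £2,198.40 + £2,575.00 = £185,042.20.

£185,042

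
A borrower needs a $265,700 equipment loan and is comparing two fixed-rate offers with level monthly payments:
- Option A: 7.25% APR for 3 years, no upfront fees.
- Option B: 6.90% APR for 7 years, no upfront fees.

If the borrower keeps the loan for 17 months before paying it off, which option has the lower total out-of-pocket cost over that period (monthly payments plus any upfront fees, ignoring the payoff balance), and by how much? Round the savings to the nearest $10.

Option A: monthly rate = 7.25%/12 = 0.0060417; payment = 265,700 × 0.0060417 / (1 − (1+0.0060417)^−36) = $8,234.45.
Option B: at 6.90% the monthly rate is 0.0057500, so the payment is 265,700 × 0.0057500 / (1 − 1.0057500^−84) = $3,997.15.
Over 17 months: Option A costs 17 × $8,234.45 = $139,985.65; Option B costs 17 × $3,997.15 = $67,951.55.
Option B is cheaper by $139,985.65 − $67,951.55 = $72,034.10.

Option B by $72,030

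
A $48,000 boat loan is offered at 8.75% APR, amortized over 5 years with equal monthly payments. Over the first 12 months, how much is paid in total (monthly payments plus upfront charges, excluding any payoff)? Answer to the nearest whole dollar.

$11,887

Monthly rate = 8.75%/12 = 0.0072917; payment = 48,000 × 0.0072917 / (1 − (1+0.0072917)^−60) = $990.59.
Total outlay = 12 × $990.59 = $11,887.08.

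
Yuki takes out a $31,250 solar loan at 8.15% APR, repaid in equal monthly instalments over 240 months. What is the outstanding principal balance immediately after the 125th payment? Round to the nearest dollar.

$21,049

With monthly rate i = 8.15%/12 = 0.0067917, the balance after k of n payments is P · [(1+i)^n − (1+i)^k] / [(1+i)^n − 1].
(1+0.0067917)^240 = 5.07582832 and (1+0.0067917)^125 = 2.33051296, so the balance is 31,250 × (5.07582832 − 2.33051296) / (5.07582832 − 1) = $21,048.75.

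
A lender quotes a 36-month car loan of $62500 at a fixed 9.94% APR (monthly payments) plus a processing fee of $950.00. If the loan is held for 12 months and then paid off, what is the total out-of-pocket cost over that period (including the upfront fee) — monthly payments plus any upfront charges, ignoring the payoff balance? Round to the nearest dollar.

$25,129

Monthly rate = 9.94%/12 = 0.0082833; payment = 62,500 × 0.0082833 / (1 − (1+0.0082833)^−36) = $2,014.94.
Total outlay = 12 × $2,014.94 + $950.00 = $25,129.28.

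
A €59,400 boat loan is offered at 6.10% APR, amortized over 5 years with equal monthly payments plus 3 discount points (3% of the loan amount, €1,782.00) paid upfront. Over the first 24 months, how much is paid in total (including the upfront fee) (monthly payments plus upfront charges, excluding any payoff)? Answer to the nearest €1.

€29,409

At 6.10% the monthly rate is 0.0050833, so the payment is 59,400 × 0.0050833 / (1 − 1.0050833^−60) = €1,151.13.
Total outlay = 24 × €1,151.13 + €1,782.00 = €29,409.12.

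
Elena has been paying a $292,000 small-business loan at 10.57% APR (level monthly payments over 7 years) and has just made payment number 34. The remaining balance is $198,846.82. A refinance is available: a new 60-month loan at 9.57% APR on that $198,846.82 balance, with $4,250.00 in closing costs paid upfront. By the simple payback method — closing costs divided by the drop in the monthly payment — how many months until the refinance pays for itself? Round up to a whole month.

Current payment = 292,000 × 10.57%/12 / (1 − (1+0.0088083)^−84) = $4,933.98.
Refinanced payment = 198,846.82 × 0.0079750 / (1 − (1+0.0079750)^−60) = $4,182.96.
Monthly savings = $4,933.98 − $4,182.96 = $751.02.
Break-even = $4,250.00 / $751.02 = 5.66 → 6 months.

6 months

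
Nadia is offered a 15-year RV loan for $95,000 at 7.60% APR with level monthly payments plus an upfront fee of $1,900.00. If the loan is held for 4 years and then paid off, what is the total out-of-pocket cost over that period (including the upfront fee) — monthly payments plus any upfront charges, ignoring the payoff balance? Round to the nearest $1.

$44,431

At 7.60% the monthly rate is 0.0063333, so the payment is 95,000 × 0.0063333 / (1 − 1.0063333^−180) = $886.07.
Total outlay = 48 × $886.07 + $1,900.00 = $44,431.36.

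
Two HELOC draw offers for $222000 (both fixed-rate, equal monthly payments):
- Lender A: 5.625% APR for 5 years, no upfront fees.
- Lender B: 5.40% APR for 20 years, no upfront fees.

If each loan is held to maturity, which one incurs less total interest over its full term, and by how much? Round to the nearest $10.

Lender A: at 5.625% the monthly rate is 0.0046875, so the payment is 222,000 × 0.0046875 / (1 − 1.0046875^−60) = $4,253.28.
Total interest on Lender A = 60 × $4,253.28 − $222,000 = $33,196.80.
Lender B: at 5.40% the monthly rate is 0.0045000, so the payment is 222,000 × 0.0045000 / (1 − 1.0045000^−240) = $1,514.60.
Total interest on Lender B = 240 × $1,514.60 − $222,000 = $141,504.00.
Lender A is lower by $108,307.20.

Lender A by $108,310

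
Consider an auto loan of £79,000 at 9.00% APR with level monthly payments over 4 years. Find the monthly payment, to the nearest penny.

Monthly rate = 9%/12 = 0.0075000; payment = 79,000 × 0.0075000 / (1 − (1+0.0075000)^−48) = £1,965.92.

£1,965.92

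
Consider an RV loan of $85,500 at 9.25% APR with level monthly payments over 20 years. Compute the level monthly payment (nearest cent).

$783.07

Monthly rate = 9.25%/12 = 0.0077083; payment = 85,500 × 0.0077083 / (1 − (1+0.0077083)^−240) = $783.07.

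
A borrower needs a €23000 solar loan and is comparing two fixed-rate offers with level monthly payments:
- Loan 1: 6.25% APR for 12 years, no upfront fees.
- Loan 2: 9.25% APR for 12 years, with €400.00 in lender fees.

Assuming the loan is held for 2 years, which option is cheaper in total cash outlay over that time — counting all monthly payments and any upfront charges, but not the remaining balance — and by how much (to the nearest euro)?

Loan 1: monthly rate = 6.25%/12 = 0.0052083; payment = 23,000 × 0.0052083 / (1 − (1+0.0052083)^−144) = €227.43.
Loan 2: at 9.25% the monthly rate is 0.0077083, so the payment is 23,000 × 0.0077083 / (1 − 1.0077083^−144) = €265.00.
Over 24 months: Loan 1 costs 24 × €227.43 = €5,458.32; Loan 2 costs 24 × €265.00 + €400.00 = €6,760.00.
Loan 1 is cheaper by €6,760.00 − €5,458.32 = €1,301.68.

Loan 1 by €1,302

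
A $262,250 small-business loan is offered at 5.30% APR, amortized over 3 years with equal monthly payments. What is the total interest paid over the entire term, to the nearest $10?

At 5.30% the monthly rate is 0.0044167, so the payment is 262,250 × 0.0044167 / (1 − 1.0044167^−36) = $7,895.24.
Total paid = 36 × $7,895.24 = $284,228.64; interest = $284,228.64 − $262,250 = $21,978.64.

$21,980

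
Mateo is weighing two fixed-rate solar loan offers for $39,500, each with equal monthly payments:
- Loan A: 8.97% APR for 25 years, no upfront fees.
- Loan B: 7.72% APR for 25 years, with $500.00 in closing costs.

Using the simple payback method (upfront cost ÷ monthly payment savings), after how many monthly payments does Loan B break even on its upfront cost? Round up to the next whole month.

16 months

Loan A: at 8.97% the monthly rate is 0.0074750, so the payment is 39,500 × 0.0074750 / (1 − 1.0074750^−300) = $330.67.
Loan B: at 7.72% the monthly rate is 0.0064333, so the payment is 39,500 × 0.0064333 / (1 − 1.0064333^−300) = $297.58.
Monthly savings = $330.67 − $297.58 = $33.09.
Break-even = $500.00 / $33.09 = 15.11 → 16 months.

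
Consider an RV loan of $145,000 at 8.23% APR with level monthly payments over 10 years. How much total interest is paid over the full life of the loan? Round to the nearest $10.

$68,230

At 8.23% the monthly rate is 0.0068583, so the payment is 145,000 × 0.0068583 / (1 − 1.0068583^−120) = $1,776.92.
Total paid = 120 × $1,776.92 = $213,230.40; interest = $213,230.40 − $145,000 = $68,230.40.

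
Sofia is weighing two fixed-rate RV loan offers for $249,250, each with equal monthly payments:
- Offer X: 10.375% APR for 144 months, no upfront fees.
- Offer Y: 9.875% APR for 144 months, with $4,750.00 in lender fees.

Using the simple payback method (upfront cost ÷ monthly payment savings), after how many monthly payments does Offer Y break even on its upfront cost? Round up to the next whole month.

66 months

Offer X: at 10.375% the monthly rate is 0.0086458, so the payment is 249,250 × 0.0086458 / (1 − 1.0086458^−144) = $3,032.98.
Offer Y: at 9.875% the monthly rate is 0.0082292, so the payment is 249,250 × 0.0082292 / (1 − 1.0082292^−144) = $2,960.76.
Monthly savings = $3,032.98 − $2,960.76 = $72.22.
Break-even = $4,750.00 / $72.22 = 65.77 → 66 months.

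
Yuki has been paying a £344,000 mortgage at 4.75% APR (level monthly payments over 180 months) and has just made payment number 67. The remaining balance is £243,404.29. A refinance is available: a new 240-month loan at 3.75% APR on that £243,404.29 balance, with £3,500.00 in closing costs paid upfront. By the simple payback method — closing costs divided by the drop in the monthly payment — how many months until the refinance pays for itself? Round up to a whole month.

3 months

Current payment = 344,000 × 4.75%/12 / (1 − (1+0.0039583)^−180) = £2,675.74.
Refinanced payment = 243,404.29 × 0.0031250 / (1 − (1+0.0031250)^−240) = £1,443.12.
Monthly savings = £2,675.74 − £1,443.12 = £1,232.62.
Break-even = £3,500.00 / £1,232.62 = 2.84 → 3 months.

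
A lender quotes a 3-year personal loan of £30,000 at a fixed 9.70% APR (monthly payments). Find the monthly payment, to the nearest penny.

£963.80

At 9.70% the monthly rate is 0.0080833, so the payment is 30,000 × 0.0080833 / (1 − 1.0080833^−36) = £963.80.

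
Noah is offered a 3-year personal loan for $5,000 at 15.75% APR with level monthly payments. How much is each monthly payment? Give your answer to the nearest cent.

$175.17

At 15.75% the monthly rate is 0.0131250, so the payment is 5,000 × 0.0131250 / (1 − 1.0131250^−36) = $175.17.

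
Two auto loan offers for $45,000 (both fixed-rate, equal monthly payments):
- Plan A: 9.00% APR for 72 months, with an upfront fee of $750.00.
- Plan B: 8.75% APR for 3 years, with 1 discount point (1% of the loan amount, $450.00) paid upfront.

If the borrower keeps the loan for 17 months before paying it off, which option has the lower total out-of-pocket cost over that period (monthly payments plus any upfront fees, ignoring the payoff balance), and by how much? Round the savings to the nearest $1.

Plan A by $10,148

Plan A: at 9.00% the monthly rate is 0.0075000, so the payment is 45,000 × 0.0075000 / (1 − 1.0075000^−72) = $811.15.
Plan B: at 8.75% the monthly rate is 0.0072917, so the payment is 45,000 × 0.0072917 / (1 − 1.0072917^−36) = $1,425.76.
Over 17 months: Plan A costs 17 × $811.15 + $750.00 = $14,539.55; Plan B costs 17 × $1,425.76 + $450.00 = $24,687.92.
Plan A is cheaper by $24,687.92 − $14,539.55 = $10,148.37.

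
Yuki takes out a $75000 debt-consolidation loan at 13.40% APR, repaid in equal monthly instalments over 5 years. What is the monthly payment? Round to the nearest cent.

$1,721.88

At 13.40% the monthly rate is 0.0111667, so the payment is 75,000 × 0.0111667 / (1 − 1.0111667^−60) = $1,721.88.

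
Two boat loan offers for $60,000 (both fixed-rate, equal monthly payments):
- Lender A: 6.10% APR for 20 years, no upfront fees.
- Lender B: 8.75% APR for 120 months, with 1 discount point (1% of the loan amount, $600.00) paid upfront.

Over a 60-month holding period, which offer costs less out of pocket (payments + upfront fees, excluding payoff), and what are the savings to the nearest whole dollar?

Lender A by $19,718

Lender A: monthly rate = 6.1%/12 = 0.0050833; payment = 60,000 × 0.0050833 / (1 − (1+0.0050833)^−240) = $433.33.
Lender B: at 8.75% the monthly rate is 0.0072917, so the payment is 60,000 × 0.0072917 / (1 − 1.0072917^−120) = $751.96.
Over 60 months: Lender A costs 60 × $433.33 = $25,999.80; Lender B costs 60 × $751.96 + $600.00 = $45,717.60.
Lender A is cheaper by $45,717.60 − $25,999.80 = $19,717.80.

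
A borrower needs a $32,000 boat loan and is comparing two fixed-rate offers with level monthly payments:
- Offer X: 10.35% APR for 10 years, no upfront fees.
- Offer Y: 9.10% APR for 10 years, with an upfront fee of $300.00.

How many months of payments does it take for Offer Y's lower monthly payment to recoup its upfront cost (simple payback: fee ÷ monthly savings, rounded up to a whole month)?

Offer X: monthly rate = 10.35%/12 = 0.0086250; payment = 32,000 × 0.0086250 / (1 − (1+0.0086250)^−120) = $429.11.
Offer Y: monthly rate = 9.1%/12 = 0.0075833; payment = 32,000 × 0.0075833 / (1 − (1+0.0075833)^−120) = $407.10.
Monthly savings = $429.11 − $407.10 = $22.01.
Break-even = $300.00 / $22.01 = 13.63 → 14 months.

14 months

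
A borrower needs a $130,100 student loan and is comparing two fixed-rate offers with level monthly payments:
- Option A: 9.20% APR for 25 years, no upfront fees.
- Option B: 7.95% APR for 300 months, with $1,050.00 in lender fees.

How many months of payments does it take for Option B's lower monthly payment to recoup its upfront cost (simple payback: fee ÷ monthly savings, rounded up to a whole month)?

10 months

Option A: monthly rate = 9.2%/12 = 0.0076667; payment = 130,100 × 0.0076667 / (1 − (1+0.0076667)^−300) = $1,109.67.
Option B: at 7.95% the monthly rate is 0.0066250, so the payment is 130,100 × 0.0066250 / (1 − 1.0066250^−300) = $999.83.
Monthly savings = $1,109.67 − $999.83 = $109.84.
Break-even = $1,050.00 / $109.84 = 9.56 → 10 months.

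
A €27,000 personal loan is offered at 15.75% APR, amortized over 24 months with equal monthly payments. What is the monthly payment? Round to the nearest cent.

€1,318.78

Monthly rate = 15.75%/12 = 0.0131250; payment = 27,000 × 0.0131250 / (1 − (1+0.0131250)^−24) = €1,318.78.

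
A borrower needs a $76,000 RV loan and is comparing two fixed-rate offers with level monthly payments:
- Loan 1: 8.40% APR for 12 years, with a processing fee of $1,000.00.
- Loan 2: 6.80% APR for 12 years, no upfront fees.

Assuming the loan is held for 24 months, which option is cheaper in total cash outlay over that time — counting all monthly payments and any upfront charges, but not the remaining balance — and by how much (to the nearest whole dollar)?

Loan 1: at 8.40% the monthly rate is 0.0070000, so the payment is 76,000 × 0.0070000 / (1 − 1.0070000^−144) = $839.42.
Loan 2: monthly rate = 6.8%/12 = 0.0056667; payment = 76,000 × 0.0056667 / (1 − (1+0.0056667)^−144) = $773.49.
Over 24 months: Loan 1 costs 24 × $839.42 + $1,000.00 = $21,146.08; Loan 2 costs 24 × $773.49 = $18,563.76.
Loan 2 is cheaper by $21,146.08 − $18,563.76 = $2,582.32.

Loan 2 by $2,582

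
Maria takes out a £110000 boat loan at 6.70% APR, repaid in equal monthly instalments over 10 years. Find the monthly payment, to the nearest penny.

£1,260.25

Monthly rate = 6.7%/12 = 0.0055833; payment = 110,000 × 0.0055833 / (1 − (1+0.0055833)^−120) = £1,260.25.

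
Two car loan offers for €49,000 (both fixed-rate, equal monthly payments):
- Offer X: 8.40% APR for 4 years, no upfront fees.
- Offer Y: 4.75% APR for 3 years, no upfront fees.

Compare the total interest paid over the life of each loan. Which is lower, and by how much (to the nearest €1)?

Offer Y by €5,191

Offer X: monthly rate = 8.4%/12 = 0.0070000; payment = 49,000 × 0.0070000 / (1 − (1+0.0070000)^−48) = €1,205.45.
Total interest on Offer X = 48 × €1,205.45 − €49,000 = €8,861.60.
Offer Y: monthly rate = 4.75%/12 = 0.0039583; payment = 49,000 × 0.0039583 / (1 − (1+0.0039583)^−36) = €1,463.08.
Total interest on Offer Y = 36 × €1,463.08 − €49,000 = €3,670.88.
Offer Y is lower by €5,190.72.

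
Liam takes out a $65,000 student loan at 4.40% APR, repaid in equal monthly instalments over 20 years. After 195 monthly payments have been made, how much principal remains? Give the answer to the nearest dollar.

$16,885

With monthly rate i = 4.4%/12 = 0.0036667, the balance after k of n payments is P · [(1+i)^n − (1+i)^k] / [(1+i)^n − 1].
(1+0.0036667)^240 = 2.40702272 and (1+0.0036667)^195 = 2.04151537, so the balance is 65,000 × (2.40702272 − 2.04151537) / (2.40702272 − 1) = $16,885.28.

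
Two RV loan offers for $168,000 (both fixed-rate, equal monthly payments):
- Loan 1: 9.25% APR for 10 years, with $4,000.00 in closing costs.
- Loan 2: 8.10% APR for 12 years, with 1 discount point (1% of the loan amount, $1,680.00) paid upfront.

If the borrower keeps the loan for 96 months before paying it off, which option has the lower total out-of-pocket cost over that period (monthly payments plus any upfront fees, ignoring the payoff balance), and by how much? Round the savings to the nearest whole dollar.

Loan 1: monthly rate = 9.25%/12 = 0.0077083; payment = 168,000 × 0.0077083 / (1 − (1+0.0077083)^−120) = $2,150.95.
Loan 2: monthly rate = 8.1%/12 = 0.0067500; payment = 168,000 × 0.0067500 / (1 − (1+0.0067500)^−144) = $1,827.74.
Over 96 months: Loan 1 costs 96 × $2,150.95 + $4,000.00 = $210,491.20; Loan 2 costs 96 × $1,827.74 + $1,680.00 = $177,143.04.
Loan 2 is cheaper by $210,491.20 − $177,143.04 = $33,348.16.

Loan 2 by $33,348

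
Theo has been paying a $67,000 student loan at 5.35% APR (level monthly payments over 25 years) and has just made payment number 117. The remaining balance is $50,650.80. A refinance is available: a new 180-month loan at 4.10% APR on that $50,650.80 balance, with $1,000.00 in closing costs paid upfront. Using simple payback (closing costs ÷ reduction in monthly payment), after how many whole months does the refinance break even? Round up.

36 months

Current payment = 67,000 × 5.35%/12 / (1 − (1+0.0044583)^−300) = $405.46.
Refinanced payment = 50,650.80 × 0.0034167 / (1 − (1+0.0034167)^−180) = $377.20.
Monthly savings = $405.46 − $377.20 = $28.26.
Break-even = $1,000.00 / $28.26 = 35.39 → 36 months.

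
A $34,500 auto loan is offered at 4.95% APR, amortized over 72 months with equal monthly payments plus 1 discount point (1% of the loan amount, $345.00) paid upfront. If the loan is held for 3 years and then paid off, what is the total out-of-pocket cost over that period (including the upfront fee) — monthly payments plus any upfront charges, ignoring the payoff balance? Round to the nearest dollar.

$20,319

Monthly rate = 4.95%/12 = 0.0041250; payment = 34,500 × 0.0041250 / (1 − (1+0.0041250)^−72) = $554.82.
Total outlay = 36 × $554.82 + $345.00 = $20,318.52.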